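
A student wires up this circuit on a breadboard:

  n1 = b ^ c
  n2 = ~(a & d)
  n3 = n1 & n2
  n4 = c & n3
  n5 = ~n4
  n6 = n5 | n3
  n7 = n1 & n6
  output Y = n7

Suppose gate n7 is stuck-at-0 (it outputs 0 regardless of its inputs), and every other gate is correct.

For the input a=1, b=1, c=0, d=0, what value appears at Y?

0

Propagate with n7 forced: n1=1, n2=1, n3=1, n4=0, n5=1, n6=1, n7=0 [stuck-at-0].
So Y = 0. (Without the fault it would be 1.)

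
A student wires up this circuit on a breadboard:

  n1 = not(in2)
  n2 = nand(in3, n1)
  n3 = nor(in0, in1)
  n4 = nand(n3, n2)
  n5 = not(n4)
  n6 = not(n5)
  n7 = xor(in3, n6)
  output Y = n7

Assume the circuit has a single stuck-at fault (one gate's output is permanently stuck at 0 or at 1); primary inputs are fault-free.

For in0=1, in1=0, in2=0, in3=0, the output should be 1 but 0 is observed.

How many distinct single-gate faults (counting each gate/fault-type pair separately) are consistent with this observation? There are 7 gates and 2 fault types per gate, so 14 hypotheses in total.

5

Fault-free: n1=1, n2=1, n3=0, n4=1, n5=0, n6=1, n7=1 → 1. Observed 0.
  n1 stuck-at-0: output 1 ✗
  n1 stuck-at-1: output 1 ✗
  n2 stuck-at-0: output 1 ✗
  n2 stuck-at-1: output 1 ✗
  n3 stuck-at-0: output 1 ✗
  n3 stuck-at-1: output 0 ✓
  n4 stuck-at-0: output 0 ✓
  n4 stuck-at-1: output 1 ✗
  n5 stuck-at-0: output 1 ✗
  n5 stuck-at-1: output 0 ✓
  n6 stuck-at-0: output 0 ✓
  n6 stuck-at-1: output 1 ✗
  n7 stuck-at-0: output 0 ✓
  n7 stuck-at-1: output 1 ✗
Consistent faults: {n3 stuck-at-1, n4 stuck-at-0, n5 stuck-at-1, n6 stuck-at-0, n7 stuck-at-0} — 5 in all.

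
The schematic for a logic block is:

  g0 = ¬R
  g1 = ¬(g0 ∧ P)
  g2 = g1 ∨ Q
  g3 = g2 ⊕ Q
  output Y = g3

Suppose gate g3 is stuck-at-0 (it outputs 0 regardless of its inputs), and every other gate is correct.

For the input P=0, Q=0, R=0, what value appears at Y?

0

Propagate with g3 forced: g0=1, g1=1, g2=1, g3=0 [stuck-at-0].
So Y = 0. (Without the fault it would be 1.)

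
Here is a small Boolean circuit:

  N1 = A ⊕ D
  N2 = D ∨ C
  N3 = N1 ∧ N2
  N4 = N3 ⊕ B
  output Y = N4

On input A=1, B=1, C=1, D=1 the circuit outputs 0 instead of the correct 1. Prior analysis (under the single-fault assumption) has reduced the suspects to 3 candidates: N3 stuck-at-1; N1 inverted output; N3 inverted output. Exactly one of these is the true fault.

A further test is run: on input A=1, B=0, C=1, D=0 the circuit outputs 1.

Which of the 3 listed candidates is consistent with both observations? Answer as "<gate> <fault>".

Evaluate each candidate on input A=1, B=0, C=1, D=0:
  N3 stuck-at-1: N1=1, N2=1, N3=1 [stuck-at-1], N4=1 → 1 — matches
  N1 inverted output: N1=0 [inverted output], N2=1, N3=0, N4=0 → 0 — eliminated
  N3 inverted output: N1=1, N2=1, N3=0 [inverted output], N4=0 → 0 — eliminated
Only N3 stuck-at-1 reproduces the observed 1.

N3 stuck-at-1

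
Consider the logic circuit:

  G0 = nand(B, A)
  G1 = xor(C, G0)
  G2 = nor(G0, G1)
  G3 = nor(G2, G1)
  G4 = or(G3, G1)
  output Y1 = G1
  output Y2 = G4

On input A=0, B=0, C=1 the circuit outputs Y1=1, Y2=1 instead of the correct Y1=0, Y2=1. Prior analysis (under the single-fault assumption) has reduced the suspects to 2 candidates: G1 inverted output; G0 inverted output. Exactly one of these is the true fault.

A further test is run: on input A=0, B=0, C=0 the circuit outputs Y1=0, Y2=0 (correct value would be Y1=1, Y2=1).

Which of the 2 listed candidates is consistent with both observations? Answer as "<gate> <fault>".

G0 inverted output

Evaluate each candidate on input A=0, B=0, C=0:
  G1 inverted output: G0=1, G1=0 [inverted output], G2=0, G3=1, G4=1 → Y1=0, Y2=1 — eliminated
  G0 inverted output: G0=0 [inverted output], G1=0, G2=1, G3=0, G4=0 → Y1=0, Y2=0 — matches
Only G0 inverted output reproduces the observed Y1=0, Y2=0.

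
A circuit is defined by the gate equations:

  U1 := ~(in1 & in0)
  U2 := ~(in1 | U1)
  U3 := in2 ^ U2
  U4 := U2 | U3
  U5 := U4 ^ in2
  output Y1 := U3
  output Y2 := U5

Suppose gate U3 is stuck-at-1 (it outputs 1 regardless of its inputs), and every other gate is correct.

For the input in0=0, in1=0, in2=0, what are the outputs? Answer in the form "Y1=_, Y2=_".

Propagate with U3 forced: U1=1, U2=0, U3=1 [stuck-at-1], U4=1, U5=1.
So the outputs are Y1=1, Y2=1. (Without the fault they would be Y1=0, Y2=0.)

Y1=1, Y2=1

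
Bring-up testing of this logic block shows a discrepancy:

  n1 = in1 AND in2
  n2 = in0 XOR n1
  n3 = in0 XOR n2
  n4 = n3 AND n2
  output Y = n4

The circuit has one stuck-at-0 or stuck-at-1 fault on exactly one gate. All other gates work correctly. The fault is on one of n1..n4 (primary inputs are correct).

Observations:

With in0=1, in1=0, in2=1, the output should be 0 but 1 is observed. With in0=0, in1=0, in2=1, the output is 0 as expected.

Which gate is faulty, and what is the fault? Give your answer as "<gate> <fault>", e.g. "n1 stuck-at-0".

n3 stuck-at-1

Fault-free values for test 1 (in0=1, in1=0, in2=1): n1=0, n2=1, n3=0, n4=0, giving Y=0. Observed 1.
Test 1: faults giving observed 1 are {n3 stuck-at-1, n4 stuck-at-1}.
Test 2 (in0=0, in1=0, in2=1): fault-free n1=0, n2=0, n3=0, n4=0 → 0; observed 0. Eliminates n4 stuck-at-1.
Only n3 stuck-at-1 is consistent with every test.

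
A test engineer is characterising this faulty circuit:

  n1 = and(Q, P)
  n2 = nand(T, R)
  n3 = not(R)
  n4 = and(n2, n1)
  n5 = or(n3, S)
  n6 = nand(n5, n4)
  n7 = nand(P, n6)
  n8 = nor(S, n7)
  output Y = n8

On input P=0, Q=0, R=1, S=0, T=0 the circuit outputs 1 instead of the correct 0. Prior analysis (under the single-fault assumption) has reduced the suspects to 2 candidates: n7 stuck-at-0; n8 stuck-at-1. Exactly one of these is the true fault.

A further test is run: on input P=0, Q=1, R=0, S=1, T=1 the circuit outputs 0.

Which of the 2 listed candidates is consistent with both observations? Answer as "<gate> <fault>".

n7 stuck-at-0

Evaluate each candidate on input P=0, Q=1, R=0, S=1, T=1:
  n7 stuck-at-0: n1=0, n2=1, n3=1, n4=0, n5=1, n6=1, n7=0 [stuck-at-0], n8=0 → 0 — matches
  n8 stuck-at-1: n1=0, n2=1, n3=1, n4=0, n5=1, n6=1, n7=1, n8=1 [stuck-at-1] → 1 — eliminated
Only n7 stuck-at-0 reproduces the observed 0.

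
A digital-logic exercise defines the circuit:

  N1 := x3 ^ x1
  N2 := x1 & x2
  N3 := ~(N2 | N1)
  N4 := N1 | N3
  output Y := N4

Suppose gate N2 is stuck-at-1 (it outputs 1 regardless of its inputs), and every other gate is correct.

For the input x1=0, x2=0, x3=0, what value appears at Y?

Propagate with N2 forced: N1=0, N2=1 [stuck-at-1], N3=0, N4=0.
So Y = 0. (Without the fault it would be 1.)

0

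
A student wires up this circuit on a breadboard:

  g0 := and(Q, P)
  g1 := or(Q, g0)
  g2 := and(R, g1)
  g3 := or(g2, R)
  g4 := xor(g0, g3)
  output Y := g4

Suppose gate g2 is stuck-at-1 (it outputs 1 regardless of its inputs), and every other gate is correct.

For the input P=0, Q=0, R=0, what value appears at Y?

1

Propagate with g2 forced: g0=0, g1=0, g2=1 [stuck-at-1], g3=1, g4=1.
So Y = 1. (Without the fault it would be 0.)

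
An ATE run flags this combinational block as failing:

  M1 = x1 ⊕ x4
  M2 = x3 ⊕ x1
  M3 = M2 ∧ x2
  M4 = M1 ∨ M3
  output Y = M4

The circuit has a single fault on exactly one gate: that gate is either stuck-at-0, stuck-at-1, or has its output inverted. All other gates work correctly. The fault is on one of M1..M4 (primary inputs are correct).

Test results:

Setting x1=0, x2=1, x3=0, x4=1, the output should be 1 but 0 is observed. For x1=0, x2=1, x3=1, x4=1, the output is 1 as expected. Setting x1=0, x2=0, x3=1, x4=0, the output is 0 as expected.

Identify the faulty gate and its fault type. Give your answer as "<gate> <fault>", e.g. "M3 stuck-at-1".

Fault-free values for test 1 (x1=0, x2=1, x3=0, x4=1): M1=1, M2=0, M3=0, M4=1, giving Y=1. Observed 0.
Test 1: faults giving observed 0 are {M1 stuck-at-0, M1 inverted output, M4 stuck-at-0, M4 inverted output}.
Test 2 (x1=0, x2=1, x3=1, x4=1): fault-free M1=1, M2=1, M3=1, M4=1 → 1; observed 1. Eliminates M4 stuck-at-0, M4 inverted output.
Test 3 (x1=0, x2=0, x3=1, x4=0): fault-free M1=0, M2=1, M3=0, M4=0 → 0; observed 0. Eliminates M1 inverted output.
Only M1 stuck-at-0 is consistent with every test.

M1 stuck-at-0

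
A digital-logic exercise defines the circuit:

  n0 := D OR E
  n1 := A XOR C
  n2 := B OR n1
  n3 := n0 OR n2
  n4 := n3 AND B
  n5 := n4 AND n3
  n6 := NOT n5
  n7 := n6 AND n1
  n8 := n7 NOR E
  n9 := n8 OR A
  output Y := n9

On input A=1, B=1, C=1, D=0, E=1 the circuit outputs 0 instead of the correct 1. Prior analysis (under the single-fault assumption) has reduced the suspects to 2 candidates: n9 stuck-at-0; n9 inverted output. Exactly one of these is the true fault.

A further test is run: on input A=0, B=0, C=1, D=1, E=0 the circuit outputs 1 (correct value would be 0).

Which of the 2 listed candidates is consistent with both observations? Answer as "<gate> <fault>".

n9 inverted output

Evaluate each candidate on input A=0, B=0, C=1, D=1, E=0:
  n9 stuck-at-0: n0=1, n1=1, n2=1, n3=1, n4=0, n5=0, n6=1, n7=1, n8=0, n9=0 [stuck-at-0] → 0 — eliminated
  n9 inverted output: n0=1, n1=1, n2=1, n3=1, n4=0, n5=0, n6=1, n7=1, n8=0, n9=1 [inverted output] → 1 — matches
Only n9 inverted output reproduces the observed 1.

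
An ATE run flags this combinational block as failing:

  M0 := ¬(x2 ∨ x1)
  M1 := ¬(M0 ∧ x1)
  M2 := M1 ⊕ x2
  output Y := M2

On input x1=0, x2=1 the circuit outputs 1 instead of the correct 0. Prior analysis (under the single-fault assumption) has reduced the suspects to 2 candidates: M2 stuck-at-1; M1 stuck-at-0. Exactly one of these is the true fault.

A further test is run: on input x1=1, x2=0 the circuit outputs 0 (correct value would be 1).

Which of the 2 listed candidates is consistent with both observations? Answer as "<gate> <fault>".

Evaluate each candidate on input x1=1, x2=0:
  M2 stuck-at-1: M0=0, M1=1, M2=1 [stuck-at-1] → 1 — eliminated
  M1 stuck-at-0: M0=0, M1=0 [stuck-at-0], M2=0 → 0 — matches
Only M1 stuck-at-0 reproduces the observed 0.

M1 stuck-at-0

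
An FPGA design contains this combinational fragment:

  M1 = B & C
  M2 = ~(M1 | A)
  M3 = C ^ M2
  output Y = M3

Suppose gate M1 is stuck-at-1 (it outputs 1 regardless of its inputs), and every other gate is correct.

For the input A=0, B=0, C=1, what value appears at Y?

Propagate with M1 forced: M1=1 [stuck-at-1], M2=0, M3=1.
So Y = 1. (Without the fault it would be 0.)

1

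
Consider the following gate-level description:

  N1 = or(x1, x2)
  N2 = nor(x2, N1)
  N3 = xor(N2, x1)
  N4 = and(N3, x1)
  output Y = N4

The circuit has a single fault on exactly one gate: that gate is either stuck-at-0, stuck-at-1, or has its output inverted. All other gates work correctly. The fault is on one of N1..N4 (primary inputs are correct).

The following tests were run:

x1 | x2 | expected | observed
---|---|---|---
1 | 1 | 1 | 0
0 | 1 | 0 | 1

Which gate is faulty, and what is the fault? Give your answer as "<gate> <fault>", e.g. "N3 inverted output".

Fault-free values for test 1 (x1=1, x2=1): N1=1, N2=0, N3=1, N4=1, giving Y=1. Observed 0.
Test 1: faults giving observed 0 are {N2 stuck-at-1, N2 inverted output, N3 stuck-at-0, N3 inverted output, N4 stuck-at-0, N4 inverted output}.
Test 2 (x1=0, x2=1): fault-free N1=1, N2=0, N3=0, N4=0 → 0; observed 1. Eliminates N2 stuck-at-1, N2 inverted output, N3 stuck-at-0, N3 inverted output, N4 stuck-at-0.
Only N4 inverted output is consistent with every test.

N4 inverted output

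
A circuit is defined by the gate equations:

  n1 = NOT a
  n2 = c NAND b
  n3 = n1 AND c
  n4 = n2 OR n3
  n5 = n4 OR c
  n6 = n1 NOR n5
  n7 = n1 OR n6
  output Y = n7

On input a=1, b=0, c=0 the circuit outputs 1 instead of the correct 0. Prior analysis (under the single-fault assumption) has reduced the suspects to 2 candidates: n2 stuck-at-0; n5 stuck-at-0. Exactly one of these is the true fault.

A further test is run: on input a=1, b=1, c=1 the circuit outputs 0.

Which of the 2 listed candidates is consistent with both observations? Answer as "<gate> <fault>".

n2 stuck-at-0

Evaluate each candidate on input a=1, b=1, c=1:
  n2 stuck-at-0: n1=0, n2=0 [stuck-at-0], n3=0, n4=0, n5=1, n6=0, n7=0 → 0 — matches
  n5 stuck-at-0: n1=0, n2=0, n3=0, n4=0, n5=0 [stuck-at-0], n6=1, n7=1 → 1 — eliminated
Only n2 stuck-at-0 reproduces the observed 0.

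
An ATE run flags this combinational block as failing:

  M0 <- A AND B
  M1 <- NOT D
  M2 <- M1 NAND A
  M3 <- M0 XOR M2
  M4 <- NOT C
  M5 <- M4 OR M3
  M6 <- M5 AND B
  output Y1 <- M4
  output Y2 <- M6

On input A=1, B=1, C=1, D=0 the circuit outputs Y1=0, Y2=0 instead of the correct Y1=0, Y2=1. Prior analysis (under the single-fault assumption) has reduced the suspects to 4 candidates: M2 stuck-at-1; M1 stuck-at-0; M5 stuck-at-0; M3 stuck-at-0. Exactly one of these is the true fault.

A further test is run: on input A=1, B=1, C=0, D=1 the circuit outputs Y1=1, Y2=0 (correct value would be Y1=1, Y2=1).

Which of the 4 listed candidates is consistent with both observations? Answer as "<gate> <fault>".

Evaluate each candidate on input A=1, B=1, C=0, D=1:
  M2 stuck-at-1: M0=1, M1=0, M2=1 [stuck-at-1], M3=0, M4=1, M5=1, M6=1 → Y1=1, Y2=1 — eliminated
  M1 stuck-at-0: M0=1, M1=0 [stuck-at-0], M2=1, M3=0, M4=1, M5=1, M6=1 → Y1=1, Y2=1 — eliminated
  M5 stuck-at-0: M0=1, M1=0, M2=1, M3=0, M4=1, M5=0 [stuck-at-0], M6=0 → Y1=1, Y2=0 — matches
  M3 stuck-at-0: M0=1, M1=0, M2=1, M3=0 [stuck-at-0], M4=1, M5=1, M6=1 → Y1=1, Y2=1 — eliminated
Only M5 stuck-at-0 reproduces the observed Y1=1, Y2=0.

M5 stuck-at-0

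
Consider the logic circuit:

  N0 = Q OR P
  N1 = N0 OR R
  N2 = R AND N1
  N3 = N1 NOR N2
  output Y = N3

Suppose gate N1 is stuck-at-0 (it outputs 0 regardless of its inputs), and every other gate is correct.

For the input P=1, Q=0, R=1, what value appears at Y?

1

Propagate with N1 forced: N0=1, N1=0 [stuck-at-0], N2=0, N3=1.
So Y = 1. (Without the fault it would be 0.)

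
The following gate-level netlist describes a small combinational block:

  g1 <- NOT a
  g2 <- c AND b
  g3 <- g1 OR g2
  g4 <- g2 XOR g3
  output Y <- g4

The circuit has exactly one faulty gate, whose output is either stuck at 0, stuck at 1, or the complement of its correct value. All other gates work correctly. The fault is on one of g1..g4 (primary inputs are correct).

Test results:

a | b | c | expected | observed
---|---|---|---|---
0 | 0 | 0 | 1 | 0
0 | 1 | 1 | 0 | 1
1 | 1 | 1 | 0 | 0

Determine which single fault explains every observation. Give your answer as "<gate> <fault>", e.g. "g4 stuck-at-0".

g2 inverted output

Fault-free values for test 1 (a=0, b=0, c=0): g1=1, g2=0, g3=1, g4=1, giving Y=1. Observed 0.
Test 1: faults giving observed 0 are {g1 stuck-at-0, g1 inverted output, g2 stuck-at-1, g2 inverted output, g3 stuck-at-0, g3 inverted output, g4 stuck-at-0, g4 inverted output}.
Test 2 (a=0, b=1, c=1): fault-free g1=1, g2=1, g3=1, g4=0 → 0; observed 1. Eliminates g1 stuck-at-0, g1 inverted output, g2 stuck-at-1, g4 stuck-at-0.
Test 3 (a=1, b=1, c=1): fault-free g1=0, g2=1, g3=1, g4=0 → 0; observed 0. Eliminates g3 stuck-at-0, g3 inverted output, g4 inverted output.
Only g2 inverted output is consistent with every test.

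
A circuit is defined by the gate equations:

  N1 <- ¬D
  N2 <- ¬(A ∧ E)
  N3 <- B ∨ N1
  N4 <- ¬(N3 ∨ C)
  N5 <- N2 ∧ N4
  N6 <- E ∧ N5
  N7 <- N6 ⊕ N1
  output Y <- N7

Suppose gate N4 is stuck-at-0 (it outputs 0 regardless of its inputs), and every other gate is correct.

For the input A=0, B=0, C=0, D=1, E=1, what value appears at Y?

0

Propagate with N4 forced: N1=0, N2=1, N3=0, N4=0 [stuck-at-0], N5=0, N6=0, N7=0.
So Y = 0. (Without the fault it would be 1.)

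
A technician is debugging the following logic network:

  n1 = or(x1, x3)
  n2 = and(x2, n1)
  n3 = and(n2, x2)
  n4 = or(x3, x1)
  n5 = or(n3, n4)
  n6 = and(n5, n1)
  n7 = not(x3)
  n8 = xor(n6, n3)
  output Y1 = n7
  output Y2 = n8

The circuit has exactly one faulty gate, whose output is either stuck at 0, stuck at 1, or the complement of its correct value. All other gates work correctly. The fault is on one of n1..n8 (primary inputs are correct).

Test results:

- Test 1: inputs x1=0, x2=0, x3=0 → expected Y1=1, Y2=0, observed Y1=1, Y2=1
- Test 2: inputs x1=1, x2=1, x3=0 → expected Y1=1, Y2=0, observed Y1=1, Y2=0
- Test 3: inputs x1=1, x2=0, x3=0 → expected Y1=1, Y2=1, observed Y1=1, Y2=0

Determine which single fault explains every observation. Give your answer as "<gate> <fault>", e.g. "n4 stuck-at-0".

n3 stuck-at-1

Fault-free values for test 1 (x1=0, x2=0, x3=0): n1=0, n2=0, n3=0, n4=0, n5=0, n6=0, n7=1, n8=0, giving Y1=1, Y2=0. Observed Y1=1, Y2=1.
Test 1: faults giving observed Y1=1, Y2=1 are {n3 stuck-at-1, n3 inverted output, n6 stuck-at-1, n6 inverted output, n8 stuck-at-1, n8 inverted output}.
Test 2 (x1=1, x2=1, x3=0): fault-free n1=1, n2=1, n3=1, n4=1, n5=1, n6=1, n7=1, n8=0 → Y1=1, Y2=0; observed Y1=1, Y2=0. Eliminates n3 inverted output, n6 inverted output, n8 stuck-at-1, n8 inverted output.
Test 3 (x1=1, x2=0, x3=0): fault-free n1=1, n2=0, n3=0, n4=1, n5=1, n6=1, n7=1, n8=1 → Y1=1, Y2=1; observed Y1=1, Y2=0. Eliminates n6 stuck-at-1.
Only n3 stuck-at-1 is consistent with every test.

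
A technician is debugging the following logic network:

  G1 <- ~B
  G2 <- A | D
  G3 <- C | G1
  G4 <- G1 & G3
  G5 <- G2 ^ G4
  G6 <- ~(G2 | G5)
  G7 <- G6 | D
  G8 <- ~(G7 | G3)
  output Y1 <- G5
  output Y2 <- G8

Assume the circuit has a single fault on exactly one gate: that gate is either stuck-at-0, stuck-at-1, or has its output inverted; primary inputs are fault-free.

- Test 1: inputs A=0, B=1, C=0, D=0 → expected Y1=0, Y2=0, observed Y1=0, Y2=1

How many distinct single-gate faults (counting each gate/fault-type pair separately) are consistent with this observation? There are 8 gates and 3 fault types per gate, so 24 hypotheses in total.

6

Fault-free: G1=0, G2=0, G3=0, G4=0, G5=0, G6=1, G7=1, G8=0 → Y1=0, Y2=0. Observed Y1=0, Y2=1.
  G1: none of the 3 fault types match ✗
  G2: none of the 3 fault types match ✗
  G3: none of the 3 fault types match ✗
  G4: none of the 3 fault types match ✗
  G5: none of the 3 fault types match ✗
  G6: stuck-at-0, inverted output ✓; others ✗
  G7: stuck-at-0, inverted output ✓; others ✗
  G8: stuck-at-1, inverted output ✓; others ✗
Consistent faults: {G6 stuck-at-0, G6 inverted output, G7 stuck-at-0, G7 inverted output, G8 stuck-at-1, G8 inverted output} — 6 in all.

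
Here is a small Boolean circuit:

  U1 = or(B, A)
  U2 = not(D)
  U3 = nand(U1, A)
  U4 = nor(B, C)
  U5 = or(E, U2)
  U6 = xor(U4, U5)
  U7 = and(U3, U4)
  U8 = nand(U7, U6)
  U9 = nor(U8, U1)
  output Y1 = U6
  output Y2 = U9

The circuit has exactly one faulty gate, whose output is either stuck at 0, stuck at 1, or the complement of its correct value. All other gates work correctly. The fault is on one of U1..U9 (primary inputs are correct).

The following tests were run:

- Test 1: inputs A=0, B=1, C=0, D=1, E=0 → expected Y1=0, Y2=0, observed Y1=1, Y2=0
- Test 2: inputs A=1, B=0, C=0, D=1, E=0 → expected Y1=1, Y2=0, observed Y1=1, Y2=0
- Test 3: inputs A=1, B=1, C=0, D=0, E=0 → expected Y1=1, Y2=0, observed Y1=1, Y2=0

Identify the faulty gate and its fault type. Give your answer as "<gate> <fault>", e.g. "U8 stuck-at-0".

Fault-free values for test 1 (A=0, B=1, C=0, D=1, E=0): U1=1, U2=0, U3=1, U4=0, U5=0, U6=0, U7=0, U8=1, U9=0, giving Y1=0, Y2=0. Observed Y1=1, Y2=0.
Test 1: faults giving observed Y1=1, Y2=0 are {U2 stuck-at-1, U2 inverted output, U4 stuck-at-1, U4 inverted output, U5 stuck-at-1, U5 inverted output, U6 stuck-at-1, U6 inverted output}.
Test 2 (A=1, B=0, C=0, D=1, E=0): fault-free U1=1, U2=0, U3=0, U4=1, U5=0, U6=1, U7=0, U8=1, U9=0 → Y1=1, Y2=0; observed Y1=1, Y2=0. Eliminates U2 stuck-at-1, U2 inverted output, U4 inverted output, U5 stuck-at-1, U5 inverted output, U6 inverted output.
Test 3 (A=1, B=1, C=0, D=0, E=0): fault-free U1=1, U2=1, U3=0, U4=0, U5=1, U6=1, U7=0, U8=1, U9=0 → Y1=1, Y2=0; observed Y1=1, Y2=0. Eliminates U4 stuck-at-1.
Only U6 stuck-at-1 is consistent with every test.

U6 stuck-at-1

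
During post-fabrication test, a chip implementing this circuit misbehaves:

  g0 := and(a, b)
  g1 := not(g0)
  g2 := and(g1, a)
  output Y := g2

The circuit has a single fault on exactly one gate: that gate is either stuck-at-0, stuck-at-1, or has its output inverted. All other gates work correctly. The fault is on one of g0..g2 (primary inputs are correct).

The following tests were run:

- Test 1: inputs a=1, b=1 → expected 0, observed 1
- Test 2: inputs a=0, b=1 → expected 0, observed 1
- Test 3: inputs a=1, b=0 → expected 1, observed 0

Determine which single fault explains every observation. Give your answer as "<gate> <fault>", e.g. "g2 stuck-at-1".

g2 inverted output

Fault-free values for test 1 (a=1, b=1): g0=1, g1=0, g2=0, giving Y=0. Observed 1.
Test 1: faults giving observed 1 are {g0 stuck-at-0, g0 inverted output, g1 stuck-at-1, g1 inverted output, g2 stuck-at-1, g2 inverted output}.
Test 2 (a=0, b=1): fault-free g0=0, g1=1, g2=0 → 0; observed 1. Eliminates g0 stuck-at-0, g0 inverted output, g1 stuck-at-1, g1 inverted output.
Test 3 (a=1, b=0): fault-free g0=0, g1=1, g2=1 → 1; observed 0. Eliminates g2 stuck-at-1.
Only g2 inverted output is consistent with every test.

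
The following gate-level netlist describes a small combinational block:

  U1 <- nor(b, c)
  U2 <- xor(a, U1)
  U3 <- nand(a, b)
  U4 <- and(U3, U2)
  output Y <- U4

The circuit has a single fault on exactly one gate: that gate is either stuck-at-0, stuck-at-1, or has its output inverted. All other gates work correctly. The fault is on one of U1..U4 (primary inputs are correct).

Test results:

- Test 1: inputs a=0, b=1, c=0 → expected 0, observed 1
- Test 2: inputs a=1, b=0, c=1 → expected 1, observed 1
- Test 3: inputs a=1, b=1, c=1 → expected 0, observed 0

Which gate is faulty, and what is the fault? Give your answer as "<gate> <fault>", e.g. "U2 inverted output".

U2 stuck-at-1

Fault-free values for test 1 (a=0, b=1, c=0): U1=0, U2=0, U3=1, U4=0, giving Y=0. Observed 1.
Test 1: faults giving observed 1 are {U1 stuck-at-1, U1 inverted output, U2 stuck-at-1, U2 inverted output, U4 stuck-at-1, U4 inverted output}.
Test 2 (a=1, b=0, c=1): fault-free U1=0, U2=1, U3=1, U4=1 → 1; observed 1. Eliminates U1 stuck-at-1, U1 inverted output, U2 inverted output, U4 inverted output.
Test 3 (a=1, b=1, c=1): fault-free U1=0, U2=1, U3=0, U4=0 → 0; observed 0. Eliminates U4 stuck-at-1.
Only U2 stuck-at-1 is consistent with every test.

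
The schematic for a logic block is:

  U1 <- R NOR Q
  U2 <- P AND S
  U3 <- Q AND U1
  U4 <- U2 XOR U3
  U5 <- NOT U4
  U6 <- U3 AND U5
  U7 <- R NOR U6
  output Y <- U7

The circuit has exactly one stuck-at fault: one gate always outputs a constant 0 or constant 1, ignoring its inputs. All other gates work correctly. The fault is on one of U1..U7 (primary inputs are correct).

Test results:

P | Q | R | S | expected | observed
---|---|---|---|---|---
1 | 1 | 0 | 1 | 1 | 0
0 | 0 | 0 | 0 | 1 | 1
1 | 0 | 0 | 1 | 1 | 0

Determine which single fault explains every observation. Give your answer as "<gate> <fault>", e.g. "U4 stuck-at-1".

Fault-free values for test 1 (P=1, Q=1, R=0, S=1): U1=0, U2=1, U3=0, U4=1, U5=0, U6=0, U7=1, giving Y=1. Observed 0.
Test 1: faults giving observed 0 are {U1 stuck-at-1, U3 stuck-at-1, U6 stuck-at-1, U7 stuck-at-0}.
Test 2 (P=0, Q=0, R=0, S=0): fault-free U1=1, U2=0, U3=0, U4=0, U5=1, U6=0, U7=1 → 1; observed 1. Eliminates U6 stuck-at-1, U7 stuck-at-0.
Test 3 (P=1, Q=0, R=0, S=1): fault-free U1=1, U2=1, U3=0, U4=1, U5=0, U6=0, U7=1 → 1; observed 0. Eliminates U1 stuck-at-1.
Only U3 stuck-at-1 is consistent with every test.

U3 stuck-at-1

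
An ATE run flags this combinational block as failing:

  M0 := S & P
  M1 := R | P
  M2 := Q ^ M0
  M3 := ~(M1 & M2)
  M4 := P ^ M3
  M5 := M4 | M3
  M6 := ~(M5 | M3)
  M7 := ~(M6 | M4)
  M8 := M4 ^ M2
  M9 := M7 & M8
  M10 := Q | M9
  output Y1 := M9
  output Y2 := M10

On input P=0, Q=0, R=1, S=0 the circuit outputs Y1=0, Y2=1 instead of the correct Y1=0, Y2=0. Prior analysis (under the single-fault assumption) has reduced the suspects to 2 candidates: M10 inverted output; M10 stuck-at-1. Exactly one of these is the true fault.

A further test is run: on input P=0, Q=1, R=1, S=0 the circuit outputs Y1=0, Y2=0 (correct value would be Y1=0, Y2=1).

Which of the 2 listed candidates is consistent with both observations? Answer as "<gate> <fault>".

M10 inverted output

Evaluate each candidate on input P=0, Q=1, R=1, S=0:
  M10 inverted output: M0=0, M1=1, M2=1, M3=0, M4=0, M5=0, M6=1, M7=0, M8=1, M9=0, M10=0 [inverted output] → Y1=0, Y2=0 — matches
  M10 stuck-at-1: M0=0, M1=1, M2=1, M3=0, M4=0, M5=0, M6=1, M7=0, M8=1, M9=0, M10=1 [stuck-at-1] → Y1=0, Y2=1 — eliminated
Only M10 inverted output reproduces the observed Y1=0, Y2=0.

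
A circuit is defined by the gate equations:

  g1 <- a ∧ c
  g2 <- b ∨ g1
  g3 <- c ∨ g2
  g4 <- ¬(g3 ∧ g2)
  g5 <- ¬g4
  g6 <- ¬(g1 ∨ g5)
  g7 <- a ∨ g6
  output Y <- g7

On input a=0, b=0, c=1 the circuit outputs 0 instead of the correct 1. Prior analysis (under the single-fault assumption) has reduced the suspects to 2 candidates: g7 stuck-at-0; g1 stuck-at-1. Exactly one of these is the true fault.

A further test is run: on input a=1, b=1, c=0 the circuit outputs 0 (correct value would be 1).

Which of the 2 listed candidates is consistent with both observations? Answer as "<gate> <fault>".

Evaluate each candidate on input a=1, b=1, c=0:
  g7 stuck-at-0: g1=0, g2=1, g3=1, g4=0, g5=1, g6=0, g7=0 [stuck-at-0] → 0 — matches
  g1 stuck-at-1: g1=1 [stuck-at-1], g2=1, g3=1, g4=0, g5=1, g6=0, g7=1 → 1 — eliminated
Only g7 stuck-at-0 reproduces the observed 0.

g7 stuck-at-0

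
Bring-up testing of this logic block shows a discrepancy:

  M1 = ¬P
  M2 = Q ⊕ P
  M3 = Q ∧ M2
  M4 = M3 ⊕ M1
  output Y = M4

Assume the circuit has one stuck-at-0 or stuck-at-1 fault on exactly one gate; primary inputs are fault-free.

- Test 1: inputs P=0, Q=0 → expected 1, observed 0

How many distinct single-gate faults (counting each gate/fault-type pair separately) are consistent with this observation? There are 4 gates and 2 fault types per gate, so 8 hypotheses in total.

3

Fault-free: M1=1, M2=0, M3=0, M4=1 → 1. Observed 0.
  M1 stuck-at-0: output 0 ✓
  M1 stuck-at-1: output 1 ✗
  M2 stuck-at-0: output 1 ✗
  M2 stuck-at-1: output 1 ✗
  M3 stuck-at-0: output 1 ✗
  M3 stuck-at-1: output 0 ✓
  M4 stuck-at-0: output 0 ✓
  M4 stuck-at-1: output 1 ✗
Consistent faults: {M1 stuck-at-0, M3 stuck-at-1, M4 stuck-at-0} — 3 in all.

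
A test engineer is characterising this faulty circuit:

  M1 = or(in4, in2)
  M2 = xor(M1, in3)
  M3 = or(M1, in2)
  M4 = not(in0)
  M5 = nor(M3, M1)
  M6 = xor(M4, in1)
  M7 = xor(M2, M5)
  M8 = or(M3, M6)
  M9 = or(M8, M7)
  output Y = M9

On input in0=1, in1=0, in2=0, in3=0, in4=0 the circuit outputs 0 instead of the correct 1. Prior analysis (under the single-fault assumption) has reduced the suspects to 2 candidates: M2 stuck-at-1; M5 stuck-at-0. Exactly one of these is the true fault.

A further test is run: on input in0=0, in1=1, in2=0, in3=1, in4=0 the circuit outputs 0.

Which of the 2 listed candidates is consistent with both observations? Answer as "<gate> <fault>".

M2 stuck-at-1

Evaluate each candidate on input in0=0, in1=1, in2=0, in3=1, in4=0:
  M2 stuck-at-1: M1=0, M2=1 [stuck-at-1], M3=0, M4=1, M5=1, M6=0, M7=0, M8=0, M9=0 → 0 — matches
  M5 stuck-at-0: M1=0, M2=1, M3=0, M4=1, M5=0 [stuck-at-0], M6=0, M7=1, M8=0, M9=1 → 1 — eliminated
Only M2 stuck-at-1 reproduces the observed 0.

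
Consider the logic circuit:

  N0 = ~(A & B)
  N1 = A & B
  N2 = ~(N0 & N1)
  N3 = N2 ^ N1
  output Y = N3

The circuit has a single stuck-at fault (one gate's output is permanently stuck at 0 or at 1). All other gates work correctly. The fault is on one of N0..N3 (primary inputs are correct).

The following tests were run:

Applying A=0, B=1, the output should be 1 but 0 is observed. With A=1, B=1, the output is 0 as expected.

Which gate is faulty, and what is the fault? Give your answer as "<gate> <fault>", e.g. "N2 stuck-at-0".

N3 stuck-at-0

Fault-free values for test 1 (A=0, B=1): N0=1, N1=0, N2=1, N3=1, giving Y=1. Observed 0.
Test 1: faults giving observed 0 are {N2 stuck-at-0, N3 stuck-at-0}.
Test 2 (A=1, B=1): fault-free N0=0, N1=1, N2=1, N3=0 → 0; observed 0. Eliminates N2 stuck-at-0.
Only N3 stuck-at-0 is consistent with every test.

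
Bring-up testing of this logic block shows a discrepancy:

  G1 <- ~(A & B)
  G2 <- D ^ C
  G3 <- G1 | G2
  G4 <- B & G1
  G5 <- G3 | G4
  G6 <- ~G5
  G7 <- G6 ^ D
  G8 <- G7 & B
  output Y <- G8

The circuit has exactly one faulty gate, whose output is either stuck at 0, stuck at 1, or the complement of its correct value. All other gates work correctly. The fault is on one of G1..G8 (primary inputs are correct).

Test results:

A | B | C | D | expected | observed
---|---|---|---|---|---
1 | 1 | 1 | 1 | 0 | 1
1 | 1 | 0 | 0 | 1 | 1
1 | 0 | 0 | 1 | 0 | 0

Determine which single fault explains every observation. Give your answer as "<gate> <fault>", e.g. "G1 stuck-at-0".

G7 stuck-at-1

Fault-free values for test 1 (A=1, B=1, C=1, D=1): G1=0, G2=0, G3=0, G4=0, G5=0, G6=1, G7=0, G8=0, giving Y=0. Observed 1.
Test 1: faults giving observed 1 are {G1 stuck-at-1, G1 inverted output, G2 stuck-at-1, G2 inverted output, G3 stuck-at-1, G3 inverted output, G4 stuck-at-1, G4 inverted output, G5 stuck-at-1, G5 inverted output, G6 stuck-at-0, G6 inverted output, G7 stuck-at-1, G7 inverted output, G8 stuck-at-1, G8 inverted output}.
Test 2 (A=1, B=1, C=0, D=0): fault-free G1=0, G2=0, G3=0, G4=0, G5=0, G6=1, G7=1, G8=1 → 1; observed 1. Eliminates G1 stuck-at-1, G1 inverted output, G2 stuck-at-1, G2 inverted output, G3 stuck-at-1, G3 inverted output, G4 stuck-at-1, G4 inverted output, G5 stuck-at-1, G5 inverted output, G6 stuck-at-0, G6 inverted output, G7 inverted output, G8 inverted output.
Test 3 (A=1, B=0, C=0, D=1): fault-free G1=1, G2=1, G3=1, G4=0, G5=1, G6=0, G7=1, G8=0 → 0; observed 0. Eliminates G8 stuck-at-1.
Only G7 stuck-at-1 is consistent with every test.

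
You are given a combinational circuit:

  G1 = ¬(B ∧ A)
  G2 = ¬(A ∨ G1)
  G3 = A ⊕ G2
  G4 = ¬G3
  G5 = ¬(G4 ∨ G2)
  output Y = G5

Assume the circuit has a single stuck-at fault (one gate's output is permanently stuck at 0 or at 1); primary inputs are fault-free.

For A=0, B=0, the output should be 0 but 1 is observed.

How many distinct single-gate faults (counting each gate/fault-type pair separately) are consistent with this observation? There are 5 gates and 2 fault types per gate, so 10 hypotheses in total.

3

Fault-free: G1=1, G2=0, G3=0, G4=1, G5=0 → 0. Observed 1.
  G1 stuck-at-0: output 0 ✗
  G1 stuck-at-1: output 0 ✗
  G2 stuck-at-0: output 0 ✗
  G2 stuck-at-1: output 0 ✗
  G3 stuck-at-0: output 0 ✗
  G3 stuck-at-1: output 1 ✓
  G4 stuck-at-0: output 1 ✓
  G4 stuck-at-1: output 0 ✗
  G5 stuck-at-0: output 0 ✗
  G5 stuck-at-1: output 1 ✓
Consistent faults: {G3 stuck-at-1, G4 stuck-at-0, G5 stuck-at-1} — 3 in all.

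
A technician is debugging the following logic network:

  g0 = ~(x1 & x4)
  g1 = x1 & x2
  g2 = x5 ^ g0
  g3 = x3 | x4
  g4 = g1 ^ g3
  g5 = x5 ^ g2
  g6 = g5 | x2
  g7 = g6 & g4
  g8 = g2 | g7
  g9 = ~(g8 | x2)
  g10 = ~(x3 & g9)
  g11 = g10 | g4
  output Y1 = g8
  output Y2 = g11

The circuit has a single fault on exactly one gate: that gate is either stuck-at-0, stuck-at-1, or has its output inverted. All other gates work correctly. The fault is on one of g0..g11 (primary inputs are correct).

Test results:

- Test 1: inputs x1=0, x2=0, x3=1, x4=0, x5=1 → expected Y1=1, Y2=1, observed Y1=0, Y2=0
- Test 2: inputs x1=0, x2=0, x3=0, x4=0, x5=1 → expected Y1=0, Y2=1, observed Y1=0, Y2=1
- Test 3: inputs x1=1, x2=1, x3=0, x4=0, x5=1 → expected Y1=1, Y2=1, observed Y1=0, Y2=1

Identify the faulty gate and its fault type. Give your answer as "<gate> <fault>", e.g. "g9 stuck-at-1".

g4 stuck-at-0

Fault-free values for test 1 (x1=0, x2=0, x3=1, x4=0, x5=1): g0=1, g1=0, g2=0, g3=1, g4=1, g5=1, g6=1, g7=1, g8=1, g9=0, g10=1, g11=1, giving Y1=1, Y2=1. Observed Y1=0, Y2=0.
Test 1: faults giving observed Y1=0, Y2=0 are {g1 stuck-at-1, g1 inverted output, g3 stuck-at-0, g3 inverted output, g4 stuck-at-0, g4 inverted output}.
Test 2 (x1=0, x2=0, x3=0, x4=0, x5=1): fault-free g0=1, g1=0, g2=0, g3=0, g4=0, g5=1, g6=1, g7=0, g8=0, g9=1, g10=1, g11=1 → Y1=0, Y2=1; observed Y1=0, Y2=1. Eliminates g1 stuck-at-1, g1 inverted output, g3 inverted output, g4 inverted output.
Test 3 (x1=1, x2=1, x3=0, x4=0, x5=1): fault-free g0=1, g1=1, g2=0, g3=0, g4=1, g5=1, g6=1, g7=1, g8=1, g9=0, g10=1, g11=1 → Y1=1, Y2=1; observed Y1=0, Y2=1. Eliminates g3 stuck-at-0.
Only g4 stuck-at-0 is consistent with every test.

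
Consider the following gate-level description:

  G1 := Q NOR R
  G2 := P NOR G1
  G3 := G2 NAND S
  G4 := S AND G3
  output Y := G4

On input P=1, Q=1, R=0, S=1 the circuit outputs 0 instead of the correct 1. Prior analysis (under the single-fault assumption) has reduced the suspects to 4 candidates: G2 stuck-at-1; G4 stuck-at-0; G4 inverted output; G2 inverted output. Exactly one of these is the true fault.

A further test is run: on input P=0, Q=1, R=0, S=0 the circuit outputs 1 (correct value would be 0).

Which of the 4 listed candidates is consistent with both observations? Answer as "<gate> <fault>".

Evaluate each candidate on input P=0, Q=1, R=0, S=0:
  G2 stuck-at-1: G1=0, G2=1 [stuck-at-1], G3=1, G4=0 → 0 — eliminated
  G4 stuck-at-0: G1=0, G2=1, G3=1, G4=0 [stuck-at-0] → 0 — eliminated
  G4 inverted output: G1=0, G2=1, G3=1, G4=1 [inverted output] → 1 — matches
  G2 inverted output: G1=0, G2=0 [inverted output], G3=1, G4=0 → 0 — eliminated
Only G4 inverted output reproduces the observed 1.

G4 inverted output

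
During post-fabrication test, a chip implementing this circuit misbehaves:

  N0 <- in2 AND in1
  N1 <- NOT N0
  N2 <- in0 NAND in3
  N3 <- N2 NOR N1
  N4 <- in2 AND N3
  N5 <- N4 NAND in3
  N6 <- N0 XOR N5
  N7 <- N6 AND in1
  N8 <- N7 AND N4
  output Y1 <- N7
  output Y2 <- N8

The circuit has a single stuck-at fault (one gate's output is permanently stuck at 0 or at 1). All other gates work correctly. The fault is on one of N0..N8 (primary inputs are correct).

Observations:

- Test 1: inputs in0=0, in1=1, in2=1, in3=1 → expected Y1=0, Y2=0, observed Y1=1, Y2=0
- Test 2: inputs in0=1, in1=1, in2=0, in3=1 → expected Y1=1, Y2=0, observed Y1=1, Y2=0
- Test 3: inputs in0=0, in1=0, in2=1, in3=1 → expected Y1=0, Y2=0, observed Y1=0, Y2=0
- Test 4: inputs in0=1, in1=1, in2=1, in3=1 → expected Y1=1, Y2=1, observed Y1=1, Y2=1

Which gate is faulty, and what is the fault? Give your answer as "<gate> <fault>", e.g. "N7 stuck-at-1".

N6 stuck-at-1

Fault-free values for test 1 (in0=0, in1=1, in2=1, in3=1): N0=1, N1=0, N2=1, N3=0, N4=0, N5=1, N6=0, N7=0, N8=0, giving Y1=0, Y2=0. Observed Y1=1, Y2=0.
Test 1: faults giving observed Y1=1, Y2=0 are {N0 stuck-at-0, N5 stuck-at-0, N6 stuck-at-1, N7 stuck-at-1}.
Test 2 (in0=1, in1=1, in2=0, in3=1): fault-free N0=0, N1=1, N2=0, N3=0, N4=0, N5=1, N6=1, N7=1, N8=0 → Y1=1, Y2=0; observed Y1=1, Y2=0. Eliminates N5 stuck-at-0.
Test 3 (in0=0, in1=0, in2=1, in3=1): fault-free N0=0, N1=1, N2=1, N3=0, N4=0, N5=1, N6=1, N7=0, N8=0 → Y1=0, Y2=0; observed Y1=0, Y2=0. Eliminates N7 stuck-at-1.
Test 4 (in0=1, in1=1, in2=1, in3=1): fault-free N0=1, N1=0, N2=0, N3=1, N4=1, N5=0, N6=1, N7=1, N8=1 → Y1=1, Y2=1; observed Y1=1, Y2=1. Eliminates N0 stuck-at-0.
Only N6 stuck-at-1 is consistent with every test.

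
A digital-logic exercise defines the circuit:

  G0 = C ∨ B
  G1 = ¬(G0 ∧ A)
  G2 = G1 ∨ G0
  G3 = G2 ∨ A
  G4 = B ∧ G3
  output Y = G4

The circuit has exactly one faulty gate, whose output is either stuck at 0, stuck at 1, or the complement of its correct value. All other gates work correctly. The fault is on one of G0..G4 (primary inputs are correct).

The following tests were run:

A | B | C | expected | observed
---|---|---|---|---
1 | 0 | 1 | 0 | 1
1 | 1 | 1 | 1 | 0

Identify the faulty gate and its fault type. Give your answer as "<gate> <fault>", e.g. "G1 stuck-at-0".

Fault-free values for test 1 (A=1, B=0, C=1): G0=1, G1=0, G2=1, G3=1, G4=0, giving Y=0. Observed 1.
Test 1: faults giving observed 1 are {G4 stuck-at-1, G4 inverted output}.
Test 2 (A=1, B=1, C=1): fault-free G0=1, G1=0, G2=1, G3=1, G4=1 → 1; observed 0. Eliminates G4 stuck-at-1.
Only G4 inverted output is consistent with every test.

G4 inverted output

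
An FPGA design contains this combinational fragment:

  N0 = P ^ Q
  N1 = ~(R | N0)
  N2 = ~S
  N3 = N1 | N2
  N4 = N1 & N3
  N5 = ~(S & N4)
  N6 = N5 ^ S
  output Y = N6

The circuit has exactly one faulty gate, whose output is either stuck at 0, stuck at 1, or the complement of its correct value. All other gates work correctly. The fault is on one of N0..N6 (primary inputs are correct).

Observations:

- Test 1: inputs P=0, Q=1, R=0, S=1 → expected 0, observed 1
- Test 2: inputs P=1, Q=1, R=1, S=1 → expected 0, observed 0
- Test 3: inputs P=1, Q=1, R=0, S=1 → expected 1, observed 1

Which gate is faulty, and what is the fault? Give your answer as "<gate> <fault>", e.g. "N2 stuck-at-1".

N0 stuck-at-0

Fault-free values for test 1 (P=0, Q=1, R=0, S=1): N0=1, N1=0, N2=0, N3=0, N4=0, N5=1, N6=0, giving Y=0. Observed 1.
Test 1: faults giving observed 1 are {N0 stuck-at-0, N0 inverted output, N1 stuck-at-1, N1 inverted output, N4 stuck-at-1, N4 inverted output, N5 stuck-at-0, N5 inverted output, N6 stuck-at-1, N6 inverted output}.
Test 2 (P=1, Q=1, R=1, S=1): fault-free N0=0, N1=0, N2=0, N3=0, N4=0, N5=1, N6=0 → 0; observed 0. Eliminates N1 stuck-at-1, N1 inverted output, N4 stuck-at-1, N4 inverted output, N5 stuck-at-0, N5 inverted output, N6 stuck-at-1, N6 inverted output.
Test 3 (P=1, Q=1, R=0, S=1): fault-free N0=0, N1=1, N2=0, N3=1, N4=1, N5=0, N6=1 → 1; observed 1. Eliminates N0 inverted output.
Only N0 stuck-at-0 is consistent with every test.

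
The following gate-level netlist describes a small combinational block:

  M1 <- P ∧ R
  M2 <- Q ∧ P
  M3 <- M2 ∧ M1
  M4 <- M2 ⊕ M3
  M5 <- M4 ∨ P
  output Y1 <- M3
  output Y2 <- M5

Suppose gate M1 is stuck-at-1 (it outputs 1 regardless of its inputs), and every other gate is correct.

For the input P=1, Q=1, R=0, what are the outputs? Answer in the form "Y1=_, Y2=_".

Y1=1, Y2=1

Propagate with M1 forced: M1=1 [stuck-at-1], M2=1, M3=1, M4=0, M5=1.
So the outputs are Y1=1, Y2=1. (Without the fault they would be Y1=0, Y2=1.)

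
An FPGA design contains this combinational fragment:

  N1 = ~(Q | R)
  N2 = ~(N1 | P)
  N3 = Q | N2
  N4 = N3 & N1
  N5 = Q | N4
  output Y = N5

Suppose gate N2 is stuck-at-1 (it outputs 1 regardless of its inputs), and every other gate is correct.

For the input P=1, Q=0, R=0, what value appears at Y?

Propagate with N2 forced: N1=1, N2=1 [stuck-at-1], N3=1, N4=1, N5=1.
So Y = 1. (Without the fault it would be 0.)

1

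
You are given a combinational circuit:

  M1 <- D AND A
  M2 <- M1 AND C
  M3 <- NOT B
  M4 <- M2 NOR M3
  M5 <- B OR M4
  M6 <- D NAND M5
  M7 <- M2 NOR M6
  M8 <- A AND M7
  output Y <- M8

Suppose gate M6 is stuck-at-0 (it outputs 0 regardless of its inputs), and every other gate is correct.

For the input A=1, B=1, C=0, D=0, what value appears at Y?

1

Propagate with M6 forced: M1=0, M2=0, M3=0, M4=1, M5=1, M6=0 [stuck-at-0], M7=1, M8=1.
So Y = 1. (Without the fault it would be 0.)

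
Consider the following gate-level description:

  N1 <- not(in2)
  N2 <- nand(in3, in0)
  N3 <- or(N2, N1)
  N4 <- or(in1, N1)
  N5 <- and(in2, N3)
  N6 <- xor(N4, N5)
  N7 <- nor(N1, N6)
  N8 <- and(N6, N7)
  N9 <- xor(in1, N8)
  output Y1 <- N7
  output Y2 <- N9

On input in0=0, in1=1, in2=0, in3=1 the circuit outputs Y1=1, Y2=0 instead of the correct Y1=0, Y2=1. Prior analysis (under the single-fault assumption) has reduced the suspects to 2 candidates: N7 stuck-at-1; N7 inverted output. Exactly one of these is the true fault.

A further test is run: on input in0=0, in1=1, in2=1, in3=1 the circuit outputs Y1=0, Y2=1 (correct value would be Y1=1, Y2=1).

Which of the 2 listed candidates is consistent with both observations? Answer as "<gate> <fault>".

Evaluate each candidate on input in0=0, in1=1, in2=1, in3=1:
  N7 stuck-at-1: N1=0, N2=1, N3=1, N4=1, N5=1, N6=0, N7=1 [stuck-at-1], N8=0, N9=1 → Y1=1, Y2=1 — eliminated
  N7 inverted output: N1=0, N2=1, N3=1, N4=1, N5=1, N6=0, N7=0 [inverted output], N8=0, N9=1 → Y1=0, Y2=1 — matches
Only N7 inverted output reproduces the observed Y1=0, Y2=1.

N7 inverted output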